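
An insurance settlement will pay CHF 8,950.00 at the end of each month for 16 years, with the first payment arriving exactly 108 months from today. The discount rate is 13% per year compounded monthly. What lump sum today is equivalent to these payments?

Ordinary annuity of 192 payments, first payment at period 108.
Periodic rate r = 0.13/12 per month; n is counted in months.
The ordinary-annuity PV formula values the stream one period before the first payment (period 107); discount that back 107 periods:
PV₀ = 8,950 × [1 − (1+r)^−192] / r × (1+r)^−107 = CHF 227,873.20

CHF 227,873.20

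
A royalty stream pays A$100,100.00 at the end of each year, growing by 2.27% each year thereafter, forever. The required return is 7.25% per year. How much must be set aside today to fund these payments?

A$2,010,040.16

Periodic rate r = 0.0725 per year.
Growing perpetuity (Gordon): PV = PMT₁ / (r − g) = 100,100 / (r − 0.0227) = A$2,010,040.16.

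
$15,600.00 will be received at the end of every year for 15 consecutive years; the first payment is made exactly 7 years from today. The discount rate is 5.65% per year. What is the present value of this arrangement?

Ordinary annuity of 15 payments, first payment at period 7.
Periodic rate r = 0.0565 per year.
The ordinary-annuity PV formula values the stream one period before the first payment (period 6); discount that back 6 periods:
PV₀ = 15,600 × [1 − (1+r)^−15] / r × (1+r)^−6 = $111,485.49

$111,485.49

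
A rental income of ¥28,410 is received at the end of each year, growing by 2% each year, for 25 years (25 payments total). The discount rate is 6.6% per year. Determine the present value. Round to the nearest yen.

¥412,593

Periodic rate r = 0.066 per year.
Growing ordinary annuity: PV = PMT₁ × [1 − ((1+g)/(1+r))^n] / (r − g) = 28,410 × [1 − ((1+0.02)/(1+r))^25] / (r − 0.02) = ¥412,593.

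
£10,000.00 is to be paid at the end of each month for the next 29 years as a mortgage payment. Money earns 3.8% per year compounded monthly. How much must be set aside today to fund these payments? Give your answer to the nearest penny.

This is an ordinary annuity: 348 payments of £10,000.00 at the end of each month.
Periodic rate r = 0.038/12 per month; n is counted in months.
PV = PMT × [(1 − (1+r)^−n)/r] = 10,000 × [1 − (1+r)^−348] / r = £2,106,994.95

£2,106,994.95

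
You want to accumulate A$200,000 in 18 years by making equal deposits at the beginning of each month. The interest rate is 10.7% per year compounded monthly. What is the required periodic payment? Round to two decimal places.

A$304.56

Level annuity due; solve FV = PMT × [((1+r)^n − 1)/r] × (1+r) for PMT.
Periodic rate r = 0.107/12 per month; n is counted in months.
With n = 216: PMT = 200,000 / ([((1+r)^n − 1)/r] × (1+r)) = A$304.56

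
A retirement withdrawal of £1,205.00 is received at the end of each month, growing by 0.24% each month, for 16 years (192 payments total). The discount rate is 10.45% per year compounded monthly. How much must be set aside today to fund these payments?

£133,743.02

Periodic rate r = 0.1045/12 per month; n is counted in months.
Growing ordinary annuity: PV = PMT₁ × [1 − ((1+g)/(1+r))^n] / (r − g) = 1,205 × [1 − ((1+0.0024)/(1+r))^192] / (r − 0.0024) = £133,743.02.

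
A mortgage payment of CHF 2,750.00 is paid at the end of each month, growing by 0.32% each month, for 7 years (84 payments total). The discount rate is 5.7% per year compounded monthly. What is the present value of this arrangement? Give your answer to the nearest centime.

CHF 215,790.75

Periodic rate r = 0.057/12 per month; n is counted in months.
Growing ordinary annuity: PV = PMT₁ × [1 − ((1+g)/(1+r))^n] / (r − g) = 2,750 × [1 − ((1+0.0032)/(1+r))^84] / (r − 0.0032) = CHF 215,790.75.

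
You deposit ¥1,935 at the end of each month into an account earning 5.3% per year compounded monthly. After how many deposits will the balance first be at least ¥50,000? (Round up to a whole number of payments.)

Periodic rate r = 0.053/12 per month; n is counted in months.
Ordinary annuity FV: 50,000 = 1,935 × [((1+r)^n − 1)/r].
(1+r)^n = 1 + 50,000 × r / 1,935, so n = ln(1 + 50,000·r/1,935) / ln(1+r) = 24.52.
Round up to a whole number of payments: n = 25.

25 payments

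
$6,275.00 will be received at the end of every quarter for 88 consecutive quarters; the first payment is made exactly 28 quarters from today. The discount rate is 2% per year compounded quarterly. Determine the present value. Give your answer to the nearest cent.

Ordinary annuity of 88 payments, first payment at period 28.
Periodic rate r = 0.02/4 per quarter; n is counted in quarters.
The ordinary-annuity PV formula values the stream one period before the first payment (period 27); discount that back 27 periods:
PV₀ = 6,275 × [1 − (1+r)^−88] / r × (1+r)^−27 = $389,675.26

$389,675.26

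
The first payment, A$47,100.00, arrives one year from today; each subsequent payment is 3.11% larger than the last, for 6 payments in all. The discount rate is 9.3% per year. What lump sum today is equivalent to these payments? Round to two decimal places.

Periodic rate r = 0.093 per year.
Growing ordinary annuity: PV = PMT₁ × [1 − ((1+g)/(1+r))^n] / (r − g) = 47,100 × [1 − ((1+0.0311)/(1+r))^6] / (r − 0.0311) = A$224,597.02.

A$224,597.02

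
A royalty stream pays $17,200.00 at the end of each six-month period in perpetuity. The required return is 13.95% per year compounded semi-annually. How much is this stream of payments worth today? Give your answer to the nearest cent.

Periodic rate r = 0.1395/2 per half-year.
Level perpetuity: PV = PMT / r = 17,200 / (0.1395/2) = $246,594.98.

$246,594.98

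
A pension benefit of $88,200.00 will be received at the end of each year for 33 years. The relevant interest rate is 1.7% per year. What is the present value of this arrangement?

$2,213,637.73

This is an ordinary annuity: 33 payments of $88,200.00 at the end of each year.
Periodic rate r = 0.017 per year.
PV = PMT × [(1 − (1+r)^−n)/r] = 88,200 × [1 − (1+r)^−33] / r = $2,213,637.73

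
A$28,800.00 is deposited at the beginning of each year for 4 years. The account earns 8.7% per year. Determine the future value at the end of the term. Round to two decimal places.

A$142,532.35

This is an annuity due: 4 deposits of A$28,800.00 at the beginning of each year.
Periodic rate r = 0.087 per year.
FV = PMT × [((1+r)^n − 1)/r] × (1+r) = 28,800 × [(1+r)^4 − 1] / r × (1+r) = A$142,532.35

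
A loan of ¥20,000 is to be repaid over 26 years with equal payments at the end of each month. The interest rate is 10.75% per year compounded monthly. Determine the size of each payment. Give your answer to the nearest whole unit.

Level ordinary annuity; solve PV = PMT × [(1 − (1+r)^−n)/r] for PMT.
Periodic rate r = 0.1075/12 per month; n is counted in months.
With n = 312: PMT = 20,000 / ([(1 − (1+r)^−n)/r]) = ¥191

¥191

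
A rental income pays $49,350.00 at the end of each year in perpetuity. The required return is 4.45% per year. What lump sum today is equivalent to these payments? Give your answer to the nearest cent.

Periodic rate r = 0.0445 per year.
Level perpetuity: PV = PMT / r = 49,350 / (0.0445) = $1,108,988.76.

$1,108,988.76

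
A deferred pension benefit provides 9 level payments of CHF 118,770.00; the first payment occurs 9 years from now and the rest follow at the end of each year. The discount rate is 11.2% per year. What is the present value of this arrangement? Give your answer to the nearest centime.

CHF 279,111.77

Ordinary annuity of 9 payments, first payment at period 9.
Periodic rate r = 0.112 per year.
The ordinary-annuity PV formula values the stream one period before the first payment (period 8); discount that back 8 periods:
PV₀ = 118,770 × [1 − (1+r)^−9] / r × (1+r)^−8 = CHF 279,111.77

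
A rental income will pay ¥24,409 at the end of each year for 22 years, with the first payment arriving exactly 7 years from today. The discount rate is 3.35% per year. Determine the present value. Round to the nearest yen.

Ordinary annuity of 22 payments, first payment at period 7.
Periodic rate r = 0.0335 per year.
The ordinary-annuity PV formula values the stream one period before the first payment (period 6); discount that back 6 periods:
PV₀ = 24,409 × [1 − (1+r)^−22] / r × (1+r)^−6 = ¥308,310

¥308,310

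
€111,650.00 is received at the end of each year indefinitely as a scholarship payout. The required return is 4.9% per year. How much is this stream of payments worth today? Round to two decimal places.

Periodic rate r = 0.049 per year.
Level perpetuity: PV = PMT / r = 111,650 / (0.049) = €2,278,571.43.

€2,278,571.43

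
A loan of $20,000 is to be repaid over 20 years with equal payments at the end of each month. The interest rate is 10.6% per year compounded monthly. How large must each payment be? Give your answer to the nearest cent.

Level ordinary annuity; solve PV = PMT × [(1 − (1+r)^−n)/r] for PMT.
Periodic rate r = 0.106/12 per month; n is counted in months.
With n = 240: PMT = 20,000 / ([(1 − (1+r)^−n)/r]) = $201.02

$201.02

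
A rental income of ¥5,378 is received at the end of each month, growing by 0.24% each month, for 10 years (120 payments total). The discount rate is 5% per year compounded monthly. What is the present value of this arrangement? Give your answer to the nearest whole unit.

Periodic rate r = 0.05/12 per month; n is counted in months.
Growing ordinary annuity: PV = PMT₁ × [1 − ((1+g)/(1+r))^n] / (r − g) = 5,378 × [1 − ((1+0.0024)/(1+r))^120] / (r − 0.0024) = ¥579,831.

¥579,831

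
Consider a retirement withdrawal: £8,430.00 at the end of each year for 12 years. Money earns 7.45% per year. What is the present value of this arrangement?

This is an ordinary annuity: 12 payments of £8,430.00 at the end of each year.
Periodic rate r = 0.0745 per year.
PV = PMT × [(1 − (1+r)^−n)/r] = 8,430 × [1 − (1+r)^−12] / r = £65,380.07

£65,380.07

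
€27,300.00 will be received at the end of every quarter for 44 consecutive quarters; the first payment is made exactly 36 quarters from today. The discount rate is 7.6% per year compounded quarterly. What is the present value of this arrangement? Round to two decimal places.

€418,729.86

Ordinary annuity of 44 payments, first payment at period 36.
Periodic rate r = 0.076/4 per quarter; n is counted in quarters.
The ordinary-annuity PV formula values the stream one period before the first payment (period 35); discount that back 35 periods:
PV₀ = 27,300 × [1 − (1+r)^−44] / r × (1+r)^−35 = €418,729.86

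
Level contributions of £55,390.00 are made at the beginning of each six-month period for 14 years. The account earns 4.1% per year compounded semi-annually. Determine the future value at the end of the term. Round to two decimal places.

£2,109,585.05

This is an annuity due: 28 deposits of £55,390.00 at the beginning of each six-month period.
Periodic rate r = 0.041/2 per half-year; n is counted in half-years.
FV = PMT × [((1+r)^n − 1)/r] × (1+r) = 55,390 × [(1+r)^28 − 1] / r × (1+r) = £2,109,585.05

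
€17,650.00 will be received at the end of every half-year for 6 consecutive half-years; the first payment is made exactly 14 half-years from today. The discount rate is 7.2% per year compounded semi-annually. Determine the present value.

€59,190.49

Ordinary annuity of 6 payments, first payment at period 14.
Periodic rate r = 0.072/2 per half-year; n is counted in half-years.
The ordinary-annuity PV formula values the stream one period before the first payment (period 13); discount that back 13 periods:
PV₀ = 17,650 × [1 − (1+r)^−6] / r × (1+r)^−13 = €59,190.49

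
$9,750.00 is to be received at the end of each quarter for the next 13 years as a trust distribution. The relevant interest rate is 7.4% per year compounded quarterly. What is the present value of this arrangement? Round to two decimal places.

This is an ordinary annuity: 52 payments of $9,750.00 at the end of each quarter.
Periodic rate r = 0.074/4 per quarter; n is counted in quarters.
PV = PMT × [(1 − (1+r)^−n)/r] = 9,750 × [1 − (1+r)^−52] / r = $323,857.23

$323,857.23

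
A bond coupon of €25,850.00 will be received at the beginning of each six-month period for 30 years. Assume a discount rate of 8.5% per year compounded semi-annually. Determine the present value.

This is an annuity due: 60 payments of €25,850.00 at the beginning of each six-month period.
Periodic rate r = 0.085/2 per half-year; n is counted in half-years.
PV = PMT × [(1 − (1+r)^−n)/r] × (1+r) = 25,850 × [1 − (1+r)^−60] / r × (1+r) = €581,895.71

€581,895.71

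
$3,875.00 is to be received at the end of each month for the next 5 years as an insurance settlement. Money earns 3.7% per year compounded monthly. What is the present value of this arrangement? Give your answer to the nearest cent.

This is an ordinary annuity: 60 payments of $3,875.00 at the end of each month.
Periodic rate r = 0.037/12 per month; n is counted in months.
PV = PMT × [(1 − (1+r)^−n)/r] = 3,875 × [1 − (1+r)^−60] / r = $211,963.50

$211,963.50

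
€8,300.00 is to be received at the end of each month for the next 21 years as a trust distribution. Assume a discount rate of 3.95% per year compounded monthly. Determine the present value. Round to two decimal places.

€1,419,962.99

This is an ordinary annuity: 252 payments of €8,300.00 at the end of each month.
Periodic rate r = 0.0395/12 per month; n is counted in months.
PV = PMT × [(1 − (1+r)^−n)/r] = 8,300 × [1 − (1+r)^−252] / r = €1,419,962.99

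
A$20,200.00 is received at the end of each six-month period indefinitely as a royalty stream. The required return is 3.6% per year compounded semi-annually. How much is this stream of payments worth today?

A$1,122,222.22

Periodic rate r = 0.036/2 per half-year.
Level perpetuity: PV = PMT / r = 20,200 / (0.036/2) = A$1,122,222.22.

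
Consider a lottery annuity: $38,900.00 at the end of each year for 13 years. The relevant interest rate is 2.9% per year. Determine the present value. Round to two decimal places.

This is an ordinary annuity: 13 payments of $38,900.00 at the end of each year.
Periodic rate r = 0.029 per year.
PV = PMT × [(1 − (1+r)^−n)/r] = 38,900 × [1 − (1+r)^−13] / r = $416,358.01

$416,358.01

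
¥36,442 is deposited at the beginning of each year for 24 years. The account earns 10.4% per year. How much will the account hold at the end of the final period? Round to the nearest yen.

This is an annuity due: 24 deposits of ¥36,442 at the beginning of each year.
Periodic rate r = 0.104 per year.
FV = PMT × [((1+r)^n − 1)/r] × (1+r) = 36,442 × [(1+r)^24 − 1] / r × (1+r) = ¥3,770,304

¥3,770,304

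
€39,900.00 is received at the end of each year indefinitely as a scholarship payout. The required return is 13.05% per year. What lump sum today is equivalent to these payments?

Periodic rate r = 0.1305 per year.
Level perpetuity: PV = PMT / r = 39,900 / (0.1305) = €305,747.13.

€305,747.13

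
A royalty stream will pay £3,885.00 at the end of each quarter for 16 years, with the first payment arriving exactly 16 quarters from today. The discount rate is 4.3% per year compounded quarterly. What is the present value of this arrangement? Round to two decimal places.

£152,557.04

Ordinary annuity of 64 payments, first payment at period 16.
Periodic rate r = 0.043/4 per quarter; n is counted in quarters.
The ordinary-annuity PV formula values the stream one period before the first payment (period 15); discount that back 15 periods:
PV₀ = 3,885 × [1 − (1+r)^−64] / r × (1+r)^−15 = £152,557.04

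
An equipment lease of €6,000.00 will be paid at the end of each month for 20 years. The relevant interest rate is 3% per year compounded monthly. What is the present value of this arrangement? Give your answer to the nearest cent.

This is an ordinary annuity: 240 payments of €6,000.00 at the end of each month.
Periodic rate r = 0.03/12 per month; n is counted in months.
PV = PMT × [(1 − (1+r)^−n)/r] = 6,000 × [1 − (1+r)^−240] / r = €1,081,865.49

€1,081,865.49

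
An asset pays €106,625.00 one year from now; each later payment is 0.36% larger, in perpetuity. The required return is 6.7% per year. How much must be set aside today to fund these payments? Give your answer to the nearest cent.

€1,681,782.33

Periodic rate r = 0.067 per year.
Growing perpetuity (Gordon): PV = PMT₁ / (r − g) = 106,625 / (r − 0.0036) = €1,681,782.33.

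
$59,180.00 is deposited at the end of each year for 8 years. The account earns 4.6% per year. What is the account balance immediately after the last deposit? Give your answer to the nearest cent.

$557,094.84

This is an ordinary annuity: 8 deposits of $59,180.00 at the end of each year.
Periodic rate r = 0.046 per year.
FV = PMT × [((1+r)^n − 1)/r] = 59,180 × [(1+r)^8 − 1] / r = $557,094.84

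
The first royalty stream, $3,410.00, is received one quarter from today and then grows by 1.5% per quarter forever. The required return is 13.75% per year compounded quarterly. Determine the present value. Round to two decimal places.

$176,000.00

Periodic rate r = 0.1375/4 per quarter.
Growing perpetuity (Gordon): PV = PMT₁ / (r − g) = 3,410 / (r − 0.015) = $176,000.00.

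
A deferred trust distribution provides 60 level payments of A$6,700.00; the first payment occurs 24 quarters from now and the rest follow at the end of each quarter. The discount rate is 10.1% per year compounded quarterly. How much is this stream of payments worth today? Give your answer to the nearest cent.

Ordinary annuity of 60 payments, first payment at period 24.
Periodic rate r = 0.101/4 per quarter; n is counted in quarters.
The ordinary-annuity PV formula values the stream one period before the first payment (period 23); discount that back 23 periods:
PV₀ = 6,700 × [1 − (1+r)^−60] / r × (1+r)^−23 = A$116,038.01

A$116,038.01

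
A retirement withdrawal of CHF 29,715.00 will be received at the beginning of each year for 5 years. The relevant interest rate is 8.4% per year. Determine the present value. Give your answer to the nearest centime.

CHF 127,264.89

This is an annuity due: 5 payments of CHF 29,715.00 at the beginning of each year.
Periodic rate r = 0.084 per year.
PV = PMT × [(1 − (1+r)^−n)/r] × (1+r) = 29,715 × [1 − (1+r)^−5] / r × (1+r) = CHF 127,264.89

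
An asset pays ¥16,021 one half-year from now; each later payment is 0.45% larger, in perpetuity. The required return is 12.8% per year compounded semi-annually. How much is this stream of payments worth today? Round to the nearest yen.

¥269,261

Periodic rate r = 0.128/2 per half-year.
Growing perpetuity (Gordon): PV = PMT₁ / (r − g) = 16,021 / (r − 0.0045) = ¥269,261.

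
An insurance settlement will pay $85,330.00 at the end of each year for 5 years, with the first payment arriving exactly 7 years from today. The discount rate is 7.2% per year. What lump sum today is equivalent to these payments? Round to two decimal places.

Ordinary annuity of 5 payments, first payment at period 7.
Periodic rate r = 0.072 per year.
The ordinary-annuity PV formula values the stream one period before the first payment (period 6); discount that back 6 periods:
PV₀ = 85,330 × [1 − (1+r)^−5] / r × (1+r)^−6 = $229,306.21

$229,306.21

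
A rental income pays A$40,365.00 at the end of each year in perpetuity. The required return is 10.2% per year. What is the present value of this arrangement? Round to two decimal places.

A$395,735.29

Periodic rate r = 0.102 per year.
Level perpetuity: PV = PMT / r = 40,365 / (0.102) = A$395,735.29.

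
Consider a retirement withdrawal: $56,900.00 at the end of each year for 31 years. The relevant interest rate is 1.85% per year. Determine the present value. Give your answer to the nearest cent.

This is an ordinary annuity: 31 payments of $56,900.00 at the end of each year.
Periodic rate r = 0.0185 per year.
PV = PMT × [(1 − (1+r)^−n)/r] = 56,900 × [1 − (1+r)^−31] / r = $1,333,273.10

$1,333,273.10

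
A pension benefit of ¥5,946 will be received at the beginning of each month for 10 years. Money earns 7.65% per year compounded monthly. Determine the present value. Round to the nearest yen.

This is an annuity due: 120 payments of ¥5,946 at the beginning of each month.
Periodic rate r = 0.0765/12 per month; n is counted in months.
PV = PMT × [(1 − (1+r)^−n)/r] × (1+r) = 5,946 × [1 − (1+r)^−120] / r × (1+r) = ¥500,803

¥500,803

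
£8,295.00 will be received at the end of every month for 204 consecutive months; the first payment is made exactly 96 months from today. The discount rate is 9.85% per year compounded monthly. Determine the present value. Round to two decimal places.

£377,114.21

Ordinary annuity of 204 payments, first payment at period 96.
Periodic rate r = 0.0985/12 per month; n is counted in months.
The ordinary-annuity PV formula values the stream one period before the first payment (period 95); discount that back 95 periods:
PV₀ = 8,295 × [1 − (1+r)^−204] / r × (1+r)^−95 = £377,114.21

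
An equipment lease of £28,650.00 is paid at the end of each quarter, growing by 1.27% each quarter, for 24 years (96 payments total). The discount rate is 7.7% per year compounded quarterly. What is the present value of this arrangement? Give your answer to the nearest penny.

Periodic rate r = 0.077/4 per quarter; n is counted in quarters.
Growing ordinary annuity: PV = PMT₁ × [1 − ((1+g)/(1+r))^n] / (r − g) = 28,650 × [1 − ((1+0.0127)/(1+r))^96] / (r − 0.0127) = £2,018,497.83.

£2,018,497.83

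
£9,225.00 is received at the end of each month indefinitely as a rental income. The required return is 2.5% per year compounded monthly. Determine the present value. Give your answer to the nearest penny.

£4,428,000.00

Periodic rate r = 0.025/12 per month.
Level perpetuity: PV = PMT / r = 9,225 / (0.025/12) = £4,428,000.00.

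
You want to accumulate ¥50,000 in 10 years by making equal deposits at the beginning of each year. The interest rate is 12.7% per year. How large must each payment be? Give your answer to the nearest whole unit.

Level annuity due; solve FV = PMT × [((1+r)^n − 1)/r] × (1+r) for PMT.
Periodic rate r = 0.127 per year.
With n = 10: PMT = 50,000 / ([((1+r)^n − 1)/r] × (1+r)) = ¥2,444

¥2,444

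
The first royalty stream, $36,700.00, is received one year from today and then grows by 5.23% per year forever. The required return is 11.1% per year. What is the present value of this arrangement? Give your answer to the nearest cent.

$625,212.95

Periodic rate r = 0.111 per year.
Growing perpetuity (Gordon): PV = PMT₁ / (r − g) = 36,700 / (r − 0.0523) = $625,212.95.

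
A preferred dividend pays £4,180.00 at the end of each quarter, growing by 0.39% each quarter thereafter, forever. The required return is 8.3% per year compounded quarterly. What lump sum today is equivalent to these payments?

Periodic rate r = 0.083/4 per quarter.
Growing perpetuity (Gordon): PV = PMT₁ / (r − g) = 4,180 / (r − 0.0039) = £248,071.22.

£248,071.22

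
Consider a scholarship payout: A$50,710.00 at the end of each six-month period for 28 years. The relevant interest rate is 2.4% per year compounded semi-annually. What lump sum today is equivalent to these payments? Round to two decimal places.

A$2,059,108.98

This is an ordinary annuity: 56 payments of A$50,710.00 at the end of each six-month period.
Periodic rate r = 0.024/2 per half-year; n is counted in half-years.
PV = PMT × [(1 − (1+r)^−n)/r] = 50,710 × [1 − (1+r)^−56] / r = A$2,059,108.98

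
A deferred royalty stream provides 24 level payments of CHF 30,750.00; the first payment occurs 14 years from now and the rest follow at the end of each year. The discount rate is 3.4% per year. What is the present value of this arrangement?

CHF 323,111.40

Ordinary annuity of 24 payments, first payment at period 14.
Periodic rate r = 0.034 per year.
The ordinary-annuity PV formula values the stream one period before the first payment (period 13); discount that back 13 periods:
PV₀ = 30,750 × [1 − (1+r)^−24] / r × (1+r)^−13 = CHF 323,111.40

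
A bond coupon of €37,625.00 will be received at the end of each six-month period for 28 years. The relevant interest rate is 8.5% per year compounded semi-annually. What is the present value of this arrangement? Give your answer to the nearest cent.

This is an ordinary annuity: 56 payments of €37,625.00 at the end of each six-month period.
Periodic rate r = 0.085/2 per half-year; n is counted in half-years.
PV = PMT × [(1 − (1+r)^−n)/r] = 37,625 × [1 − (1+r)^−56] / r = €799,228.83

€799,228.83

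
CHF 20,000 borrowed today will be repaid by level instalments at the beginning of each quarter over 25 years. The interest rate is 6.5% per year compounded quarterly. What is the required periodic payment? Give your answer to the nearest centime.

CHF 399.50

Level annuity due; solve PV = PMT × [(1 − (1+r)^−n)/r] × (1+r) for PMT.
Periodic rate r = 0.065/4 per quarter; n is counted in quarters.
With n = 100: PMT = 20,000 / ([(1 − (1+r)^−n)/r] × (1+r)) = CHF 399.50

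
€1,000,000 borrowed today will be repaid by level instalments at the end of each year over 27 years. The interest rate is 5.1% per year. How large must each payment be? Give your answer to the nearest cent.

€69,017.01

Level ordinary annuity; solve PV = PMT × [(1 − (1+r)^−n)/r] for PMT.
Periodic rate r = 0.051 per year.
With n = 27: PMT = 1,000,000 / ([(1 − (1+r)^−n)/r]) = €69,017.01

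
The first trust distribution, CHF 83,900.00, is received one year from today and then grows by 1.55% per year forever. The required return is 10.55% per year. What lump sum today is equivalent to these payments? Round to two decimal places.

CHF 932,222.22

Periodic rate r = 0.1055 per year.
Growing perpetuity (Gordon): PV = PMT₁ / (r − g) = 83,900 / (r − 0.0155) = CHF 932,222.22.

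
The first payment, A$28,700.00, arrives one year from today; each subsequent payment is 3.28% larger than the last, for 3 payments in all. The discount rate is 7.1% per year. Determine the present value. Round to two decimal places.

Periodic rate r = 0.071 per year.
Growing ordinary annuity: PV = PMT₁ × [1 − ((1+g)/(1+r))^n] / (r − g) = 28,700 × [1 − ((1+0.0328)/(1+r))^3] / (r − 0.0328) = A$77,558.85.

A$77,558.85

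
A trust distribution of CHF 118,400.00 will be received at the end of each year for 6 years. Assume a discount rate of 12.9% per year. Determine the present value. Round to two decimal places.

CHF 474,630.90

This is an ordinary annuity: 6 payments of CHF 118,400.00 at the end of each year.
Periodic rate r = 0.129 per year.
PV = PMT × [(1 − (1+r)^−n)/r] = 118,400 × [1 − (1+r)^−6] / r = CHF 474,630.90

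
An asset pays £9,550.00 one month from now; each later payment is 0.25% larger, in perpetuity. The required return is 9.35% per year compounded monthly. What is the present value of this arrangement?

£1,804,724.41

Periodic rate r = 0.0935/12 per month.
Growing perpetuity (Gordon): PV = PMT₁ / (r − g) = 9,550 / (r − 0.0025) = £1,804,724.41.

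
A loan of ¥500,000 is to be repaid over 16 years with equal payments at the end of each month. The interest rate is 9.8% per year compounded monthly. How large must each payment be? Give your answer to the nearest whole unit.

Level ordinary annuity; solve PV = PMT × [(1 − (1+r)^−n)/r] for PMT.
Periodic rate r = 0.098/12 per month; n is counted in months.
With n = 192: PMT = 500,000 / ([(1 − (1+r)^−n)/r]) = ¥5,167

¥5,167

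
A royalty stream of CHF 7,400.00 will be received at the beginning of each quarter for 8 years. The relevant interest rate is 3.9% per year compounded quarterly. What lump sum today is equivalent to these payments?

CHF 204,554.11

This is an annuity due: 32 payments of CHF 7,400.00 at the beginning of each quarter.
Periodic rate r = 0.039/4 per quarter; n is counted in quarters.
PV = PMT × [(1 − (1+r)^−n)/r] × (1+r) = 7,400 × [1 − (1+r)^−32] / r × (1+r) = CHF 204,554.11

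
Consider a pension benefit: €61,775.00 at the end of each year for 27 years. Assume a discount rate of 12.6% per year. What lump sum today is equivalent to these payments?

€470,375.37

This is an ordinary annuity: 27 payments of €61,775.00 at the end of each year.
Periodic rate r = 0.126 per year.
PV = PMT × [(1 − (1+r)^−n)/r] = 61,775 × [1 − (1+r)^−27] / r = €470,375.37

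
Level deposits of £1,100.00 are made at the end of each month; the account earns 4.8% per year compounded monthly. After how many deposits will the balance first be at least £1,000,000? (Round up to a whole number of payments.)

385 payments

Periodic rate r = 0.048/12 per month; n is counted in months.
Ordinary annuity FV: 1,000,000 = 1,100 × [((1+r)^n − 1)/r].
(1+r)^n = 1 + 1,000,000 × r / 1,100, so n = ln(1 + 1,000,000·r/1,100) / ln(1+r) = 384.25.
Round up to a whole number of payments: n = 385.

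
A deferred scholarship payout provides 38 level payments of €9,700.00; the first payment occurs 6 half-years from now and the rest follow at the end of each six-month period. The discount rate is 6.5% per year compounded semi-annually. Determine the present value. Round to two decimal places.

€178,911.26

Ordinary annuity of 38 payments, first payment at period 6.
Periodic rate r = 0.065/2 per half-year; n is counted in half-years.
The ordinary-annuity PV formula values the stream one period before the first payment (period 5); discount that back 5 periods:
PV₀ = 9,700 × [1 − (1+r)^−38] / r × (1+r)^−5 = €178,911.26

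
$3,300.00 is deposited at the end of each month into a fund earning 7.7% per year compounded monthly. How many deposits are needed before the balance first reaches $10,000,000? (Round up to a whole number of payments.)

Periodic rate r = 0.077/12 per month; n is counted in months.
Ordinary annuity FV: 10,000,000 = 3,300 × [((1+r)^n − 1)/r].
(1+r)^n = 1 + 10,000,000 × r / 3,300, so n = ln(1 + 10,000,000·r/3,300) / ln(1+r) = 471.80.
Round up to a whole number of payments: n = 472.

472 payments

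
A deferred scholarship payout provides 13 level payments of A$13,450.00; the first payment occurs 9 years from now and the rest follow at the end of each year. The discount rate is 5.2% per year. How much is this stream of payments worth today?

A$83,217.30

Ordinary annuity of 13 payments, first payment at period 9.
Periodic rate r = 0.052 per year.
The ordinary-annuity PV formula values the stream one period before the first payment (period 8); discount that back 8 periods:
PV₀ = 13,450 × [1 − (1+r)^−13] / r × (1+r)^−8 = A$83,217.30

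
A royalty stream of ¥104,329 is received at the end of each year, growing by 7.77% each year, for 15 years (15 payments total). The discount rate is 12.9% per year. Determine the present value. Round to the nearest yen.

Periodic rate r = 0.129 per year.
Growing ordinary annuity: PV = PMT₁ × [1 − ((1+g)/(1+r))^n] / (r − g) = 104,329 × [1 − ((1+0.0777)/(1+r))^15] / (r − 0.0777) = ¥1,021,316.

¥1,021,316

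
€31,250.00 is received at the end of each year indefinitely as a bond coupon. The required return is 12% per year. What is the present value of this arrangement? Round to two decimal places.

€260,416.67

Periodic rate r = 0.12 per year.
Level perpetuity: PV = PMT / r = 31,250 / (0.12) = €260,416.67.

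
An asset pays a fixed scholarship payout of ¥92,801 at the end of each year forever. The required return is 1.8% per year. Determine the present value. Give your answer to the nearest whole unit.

Periodic rate r = 0.018 per year.
Level perpetuity: PV = PMT / r = 92,801 / (0.018) = ¥5,155,611.

¥5,155,611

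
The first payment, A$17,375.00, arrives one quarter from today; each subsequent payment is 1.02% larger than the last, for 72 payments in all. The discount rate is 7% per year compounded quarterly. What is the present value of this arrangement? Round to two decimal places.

A$962,862.12

Periodic rate r = 0.07/4 per quarter; n is counted in quarters.
Growing ordinary annuity: PV = PMT₁ × [1 − ((1+g)/(1+r))^n] / (r − g) = 17,375 × [1 − ((1+0.0102)/(1+r))^72] / (r − 0.0102) = A$962,862.12.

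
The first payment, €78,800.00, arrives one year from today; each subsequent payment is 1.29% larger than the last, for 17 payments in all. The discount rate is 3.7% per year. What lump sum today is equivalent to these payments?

Periodic rate r = 0.037 per year.
Growing ordinary annuity: PV = PMT₁ × [1 − ((1+g)/(1+r))^n] / (r − g) = 78,800 × [1 − ((1+0.0129)/(1+r))^17] / (r − 0.0129) = €1,077,399.24.

€1,077,399.24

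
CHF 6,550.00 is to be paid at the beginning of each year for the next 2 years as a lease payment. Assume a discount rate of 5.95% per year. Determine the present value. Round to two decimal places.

CHF 12,732.16

This is an annuity due: 2 payments of CHF 6,550.00 at the beginning of each year.
Periodic rate r = 0.0595 per year.
PV = PMT × [(1 − (1+r)^−n)/r] × (1+r) = 6,550 × [1 − (1+r)^−2] / r × (1+r) = CHF 12,732.16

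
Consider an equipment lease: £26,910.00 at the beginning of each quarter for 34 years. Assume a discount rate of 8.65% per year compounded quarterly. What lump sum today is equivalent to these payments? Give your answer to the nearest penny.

£1,202,023.77

This is an annuity due: 136 payments of £26,910.00 at the beginning of each quarter.
Periodic rate r = 0.0865/4 per quarter; n is counted in quarters.
PV = PMT × [(1 − (1+r)^−n)/r] × (1+r) = 26,910 × [1 − (1+r)^−136] / r × (1+r) = £1,202,023.77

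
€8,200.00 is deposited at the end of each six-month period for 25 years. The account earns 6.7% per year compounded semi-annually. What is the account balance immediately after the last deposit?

This is an ordinary annuity: 50 deposits of €8,200.00 at the end of each six-month period.
Periodic rate r = 0.067/2 per half-year; n is counted in half-years.
FV = PMT × [((1+r)^n − 1)/r] = 8,200 × [(1+r)^50 − 1] / r = €1,026,655.75

€1,026,655.75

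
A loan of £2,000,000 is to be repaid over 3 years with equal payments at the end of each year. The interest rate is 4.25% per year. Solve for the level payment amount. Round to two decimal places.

Level ordinary annuity; solve PV = PMT × [(1 − (1+r)^−n)/r] for PMT.
Periodic rate r = 0.0425 per year.
With n = 3: PMT = 2,000,000 / ([(1 − (1+r)^−n)/r]) = £724,119.29

£724,119.29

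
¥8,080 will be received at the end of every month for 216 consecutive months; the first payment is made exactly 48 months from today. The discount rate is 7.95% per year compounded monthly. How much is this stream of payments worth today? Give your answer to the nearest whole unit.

Ordinary annuity of 216 payments, first payment at period 48.
Periodic rate r = 0.0795/12 per month; n is counted in months.
The ordinary-annuity PV formula values the stream one period before the first payment (period 47); discount that back 47 periods:
PV₀ = 8,080 × [1 − (1+r)^−216] / r × (1+r)^−47 = ¥679,426

¥679,426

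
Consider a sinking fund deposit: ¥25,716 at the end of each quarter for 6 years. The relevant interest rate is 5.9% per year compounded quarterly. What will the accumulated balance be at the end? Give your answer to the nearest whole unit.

¥734,129

This is an ordinary annuity: 24 deposits of ¥25,716 at the end of each quarter.
Periodic rate r = 0.059/4 per quarter; n is counted in quarters.
FV = PMT × [((1+r)^n − 1)/r] = 25,716 × [(1+r)^24 − 1] / r = ¥734,129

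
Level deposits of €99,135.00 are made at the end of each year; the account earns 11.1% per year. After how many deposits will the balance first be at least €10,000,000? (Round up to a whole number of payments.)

Periodic rate r = 0.111 per year.
Ordinary annuity FV: 10,000,000 = 99,135 × [((1+r)^n − 1)/r].
(1+r)^n = 1 + 10,000,000 × r / 99,135, so n = ln(1 + 10,000,000·r/99,135) / ln(1+r) = 23.76.
Round up to a whole number of payments: n = 24.

24 payments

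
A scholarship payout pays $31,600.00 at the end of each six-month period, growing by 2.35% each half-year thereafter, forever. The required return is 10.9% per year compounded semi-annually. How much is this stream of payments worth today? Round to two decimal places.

Periodic rate r = 0.109/2 per half-year.
Growing perpetuity (Gordon): PV = PMT₁ / (r − g) = 31,600 / (r − 0.0235) = $1,019,354.84.

$1,019,354.84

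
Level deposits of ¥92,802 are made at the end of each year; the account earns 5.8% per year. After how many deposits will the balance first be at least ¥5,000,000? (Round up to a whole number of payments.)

26 payments

Periodic rate r = 0.058 per year.
Ordinary annuity FV: 5,000,000 = 92,802 × [((1+r)^n − 1)/r].
(1+r)^n = 1 + 5,000,000 × r / 92,802, so n = ln(1 + 5,000,000·r/92,802) / ln(1+r) = 25.13.
Round up to a whole number of payments: n = 26.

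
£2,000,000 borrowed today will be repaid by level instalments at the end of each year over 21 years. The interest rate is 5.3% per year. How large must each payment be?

Level ordinary annuity; solve PV = PMT × [(1 − (1+r)^−n)/r] for PMT.
Periodic rate r = 0.053 per year.
With n = 21: PMT = 2,000,000 / ([(1 − (1+r)^−n)/r]) = £160,137.32

£160,137.32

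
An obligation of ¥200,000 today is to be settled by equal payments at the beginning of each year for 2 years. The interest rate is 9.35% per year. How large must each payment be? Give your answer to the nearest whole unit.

Level annuity due; solve PV = PMT × [(1 − (1+r)^−n)/r] × (1+r) for PMT.
Periodic rate r = 0.0935 per year.
With n = 2: PMT = 200,000 / ([(1 − (1+r)^−n)/r] × (1+r)) = ¥104,466

¥104,466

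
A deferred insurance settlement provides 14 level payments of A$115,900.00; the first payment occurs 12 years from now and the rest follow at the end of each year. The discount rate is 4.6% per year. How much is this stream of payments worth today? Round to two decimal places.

A$717,775.79

Ordinary annuity of 14 payments, first payment at period 12.
Periodic rate r = 0.046 per year.
The ordinary-annuity PV formula values the stream one period before the first payment (period 11); discount that back 11 periods:
PV₀ = 115,900 × [1 − (1+r)^−14] / r × (1+r)^−11 = A$717,775.79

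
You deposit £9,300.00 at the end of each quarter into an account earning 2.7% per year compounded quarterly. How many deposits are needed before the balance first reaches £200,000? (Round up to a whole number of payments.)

Periodic rate r = 0.027/4 per quarter; n is counted in quarters.
Ordinary annuity FV: 200,000 = 9,300 × [((1+r)^n − 1)/r].
(1+r)^n = 1 + 200,000 × r / 9,300, so n = ln(1 + 200,000·r/9,300) / ln(1+r) = 20.15.
Round up to a whole number of payments: n = 21.

21 payments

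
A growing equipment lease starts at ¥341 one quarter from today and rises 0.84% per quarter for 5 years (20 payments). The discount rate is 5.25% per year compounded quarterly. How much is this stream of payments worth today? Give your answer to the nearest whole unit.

¥6,442

Periodic rate r = 0.0525/4 per quarter; n is counted in quarters.
Growing ordinary annuity: PV = PMT₁ × [1 − ((1+g)/(1+r))^n] / (r − g) = 341 × [1 − ((1+0.0084)/(1+r))^20] / (r − 0.0084) = ¥6,442.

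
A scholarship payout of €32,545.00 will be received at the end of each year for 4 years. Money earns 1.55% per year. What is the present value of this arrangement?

€125,287.76

This is an ordinary annuity: 4 payments of €32,545.00 at the end of each year.
Periodic rate r = 0.0155 per year.
PV = PMT × [(1 − (1+r)^−n)/r] = 32,545 × [1 − (1+r)^−4] / r = €125,287.76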